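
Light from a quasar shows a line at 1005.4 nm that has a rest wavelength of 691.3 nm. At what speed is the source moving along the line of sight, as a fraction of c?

0.358

λ'/λ₀ = 1.4544 > 1 (redshift), so the source is receding.
λ'/λ₀ = √((1 + β)/(1 − β)) for a receding source ⇒ β = (r² − 1)/(r² + 1) with r = λ'/λ₀.
β = (2.1152 − 1)/(2.1152 + 1) ≈ 0.358.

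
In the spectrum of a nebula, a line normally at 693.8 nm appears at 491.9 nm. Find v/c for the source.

0.331

λ'/λ₀ = 0.7090 < 1 (blueshift), so the source is approaching.
λ'/λ₀ = √((1 − β)/(1 + β)) for an approaching source ⇒ β = (1 − r²)/(1 + r²) with r = λ'/λ₀.
β = (1 − 0.5027)/(1 + 0.5027) ≈ 0.331.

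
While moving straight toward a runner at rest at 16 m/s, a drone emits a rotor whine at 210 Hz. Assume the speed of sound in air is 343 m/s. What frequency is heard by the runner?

Only the source moves, toward the listener, so f' = f · v/(v − v_s).
f' = 210 × 343/(343 − 16) = 210 × 343/327 ≈ 220 Hz.

220 Hz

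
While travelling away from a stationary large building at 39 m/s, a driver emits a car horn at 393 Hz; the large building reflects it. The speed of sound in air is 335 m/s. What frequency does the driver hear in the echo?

The large building receives the sound from a moving source: f₁ = f₀ · v/(v + v_e) = 393 × 335/374 ≈ 352 Hz.
On the return leg the driver is a moving observer: f₂ = f₁ · (v − v_e)/v = 352 × 296/335 ≈ 311 Hz.
Equivalently f₂ = f₀ · (v − v_e)/(v + v_e).

311 Hz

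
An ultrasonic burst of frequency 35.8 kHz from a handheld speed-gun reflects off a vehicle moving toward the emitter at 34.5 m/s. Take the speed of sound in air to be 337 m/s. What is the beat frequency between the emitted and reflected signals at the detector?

8166 Hz

The vehicle first receives the wave as a moving observer: f₁ = f₀ · (v + u)/v = 35.8 × (337 + 34.5)/337 ≈ 39.46 kHz.
On reflection it acts as a source moving toward the stationary detector: f₂ = f₁ · v/(v − u) = 39.46 × 337/302.5 ≈ 43.97 kHz.
Equivalently f₂ = f₀ · (v + u)/(v − u).
Beat frequency (with f₀ = 35800 Hz): |f₂ − f₀| = 2u·f₀/(v − u) = 2 × 34.5 × 35800/302.5 ≈ 8166 Hz.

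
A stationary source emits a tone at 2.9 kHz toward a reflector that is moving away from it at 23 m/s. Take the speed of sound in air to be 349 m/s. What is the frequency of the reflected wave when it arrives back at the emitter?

2.54 kHz

The reflector first receives the wave as a moving observer: f₁ = f₀ · (v − u)/v = 2.9 × (349 − 23)/349 ≈ 2.71 kHz.
The reflection then acts as a moving source: f₂ = f₁ · v/(v + u) ≈ 2.54 kHz.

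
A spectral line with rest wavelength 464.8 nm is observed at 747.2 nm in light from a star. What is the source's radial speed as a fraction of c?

0.442

λ'/λ₀ = 1.6076 > 1 (redshift), so the source is receding.
λ'/λ₀ = √((1 + β)/(1 − β)) for a receding source ⇒ β = (r² − 1)/(r² + 1) with r = λ'/λ₀.
β = (2.5843 − 1)/(2.5843 + 1) ≈ 0.442.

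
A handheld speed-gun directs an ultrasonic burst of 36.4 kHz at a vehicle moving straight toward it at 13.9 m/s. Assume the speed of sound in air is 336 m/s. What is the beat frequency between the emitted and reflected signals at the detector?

3142 Hz

The vehicle first receives the wave as a moving observer: f₁ = f₀ · (v + u)/v = 36.4 × (336 + 13.9)/336 ≈ 37.91 kHz.
The reflection then acts as a moving source: f₂ = f₁ · v/(v − u) ≈ 39.54 kHz.
Beat frequency (with f₀ = 36400 Hz): |f₂ − f₀| = 2u·f₀/(v − u) = 2 × 13.9 × 36400/322.1 ≈ 3142 Hz.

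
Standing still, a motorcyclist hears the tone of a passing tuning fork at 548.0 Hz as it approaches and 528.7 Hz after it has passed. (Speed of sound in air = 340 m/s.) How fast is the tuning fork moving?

6.1 m/s

f₁/f₂ = (v + v_s)/(v − v_s), so v_s = v · (f₁ − f₂)/(f₁ + f₂).
v_s = 340 × (548.0 − 528.7)/(548.0 + 528.7) = 340 × 19.3/1076.7 ≈ 6.1 m/s.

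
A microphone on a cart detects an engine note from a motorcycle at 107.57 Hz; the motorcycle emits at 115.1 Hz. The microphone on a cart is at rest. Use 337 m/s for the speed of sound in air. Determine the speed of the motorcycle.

23.6 m/s

f' < f, so the motorcycle is receding.
f' = f · v/(v + v_s) ⇒ v_s = v · |1 − f/f'|.
v_s = 337 × |1 − 115.1/107.57| = 337 × 0.07 ≈ 23.6 m/s.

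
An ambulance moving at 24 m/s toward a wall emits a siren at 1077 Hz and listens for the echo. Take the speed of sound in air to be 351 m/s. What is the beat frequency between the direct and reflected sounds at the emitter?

158 Hz

The wall receives the sound from a moving source: f₁ = f₀ · v/(v − v_e) = 1077 × 351/327 ≈ 1156.0 Hz.
On the return leg the ambulance is a moving observer: f₂ = f₁ · (v + v_e)/v = 1156.0 × 375/351 ≈ 1235.1 Hz.
Equivalently f₂ = f₀ · (v + v_e)/(v − v_e).
Beat against the emitted tone: |f₂ − f₀| = 2v_e·f₀/(v − v_e) = 2 × 24 × 1077/327 ≈ 158 Hz.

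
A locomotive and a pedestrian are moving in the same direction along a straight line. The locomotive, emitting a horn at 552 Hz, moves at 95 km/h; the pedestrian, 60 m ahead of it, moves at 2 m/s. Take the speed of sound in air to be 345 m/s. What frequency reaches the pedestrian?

95 km/h = 26.39 m/s.
The pedestrian is ahead, so the locomotive is moving toward it while the pedestrian is moving away from the locomotive.
Both move, so f' = f · (v − v_o)/(v − v_s).
f' = 552 × (345 − 2)/(345 − 26.39) = 552 × 343/318.61 ≈ 594 Hz.

594 Hz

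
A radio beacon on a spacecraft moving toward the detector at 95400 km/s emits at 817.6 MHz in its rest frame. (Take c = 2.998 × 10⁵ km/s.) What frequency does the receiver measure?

1136.9 MHz

β = v/c = 95400/299800 = 0.3182.
Relativistic Doppler for frequency: f' = f₀ · √((1 + β)/(1 − β)).
f' = 817.6 × √(1.3182/0.6818) = 817.6 × 1.39049 ≈ 1136.9 MHz.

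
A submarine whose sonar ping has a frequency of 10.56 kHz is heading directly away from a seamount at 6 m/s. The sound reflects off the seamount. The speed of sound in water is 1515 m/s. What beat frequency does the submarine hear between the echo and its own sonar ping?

83 Hz

The seamount receives the sound from a moving source: f₁ = f₀ · v/(v + v_e) = 10.56 × 1515/1521 ≈ 10.5183 kHz.
On the return leg the submarine is a moving observer: f₂ = f₁ · (v − v_e)/v = 10.5183 × 1509/1515 ≈ 10.4767 kHz.
Beat against the emitted tone (with f₀ = 10560 Hz): |f₂ − f₀| = 2v_e·f₀/(v + v_e) = 2 × 6 × 10560/1521 ≈ 83 Hz.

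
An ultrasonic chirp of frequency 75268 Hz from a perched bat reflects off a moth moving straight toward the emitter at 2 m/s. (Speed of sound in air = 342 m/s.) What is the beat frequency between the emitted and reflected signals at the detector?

The moth first receives the wave as a moving observer: f₁ = f₀ · (v + u)/v = 75268 × (342 + 2)/342 ≈ 75708 Hz.
The reflection then acts as a moving source: f₂ = f₁ · v/(v − u) ≈ 76154 Hz.
Beat frequency: |f₂ − f₀| = 2u·f₀/(v − u) = 2 × 2 × 75268/340 ≈ 886 Hz.

886 Hz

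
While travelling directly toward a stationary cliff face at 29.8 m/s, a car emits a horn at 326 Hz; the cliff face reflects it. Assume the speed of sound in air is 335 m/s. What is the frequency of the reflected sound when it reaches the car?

The cliff face receives the sound from a moving source: f₁ = f₀ · v/(v − v_e) = 326 × 335/305.2 ≈ 358 Hz.
On the return leg the car is a moving observer: f₂ = f₁ · (v + v_e)/v = 358 × 364.8/335 ≈ 390 Hz.

390 Hz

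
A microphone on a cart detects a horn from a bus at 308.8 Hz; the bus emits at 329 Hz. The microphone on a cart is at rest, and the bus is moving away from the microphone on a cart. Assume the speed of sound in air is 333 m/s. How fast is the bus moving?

f' = f · v/(v + v_s) ⇒ v_s = v · |1 − f/f'|.
v_s = 333 × |1 − 329/308.8| = 333 × 0.06541 ≈ 21.8 m/s.

21.8 m/s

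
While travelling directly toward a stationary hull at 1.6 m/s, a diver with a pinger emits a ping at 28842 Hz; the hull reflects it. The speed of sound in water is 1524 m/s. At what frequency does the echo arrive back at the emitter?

The hull receives the sound from a moving source: f₁ = f₀ · v/(v − v_e) = 28842 × 1524/1522.4 ≈ 28872 Hz.
On the return leg the diver with a pinger is a moving observer: f₂ = f₁ · (v + v_e)/v = 28872 × 1525.6/1524 ≈ 28903 Hz.
Equivalently f₂ = f₀ · (v + v_e)/(v − v_e).

28903 Hz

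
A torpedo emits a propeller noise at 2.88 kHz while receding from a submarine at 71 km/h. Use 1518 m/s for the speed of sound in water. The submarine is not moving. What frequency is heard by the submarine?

2.84 kHz

71 km/h = 19.72 m/s.
Only the source moves, away from the listener, so f' = f · v/(v + v_s).
f' = 2.88 × 1518/(1518 + 19.72) = 2.88 × 1518/1538 ≈ 2.84 kHz.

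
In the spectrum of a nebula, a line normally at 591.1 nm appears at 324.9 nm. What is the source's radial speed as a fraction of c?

λ'/λ₀ = 0.5497 < 1 (blueshift), so the source is approaching.
λ'/λ₀ = √((1 − β)/(1 + β)) for an approaching source ⇒ β = (1 − r²)/(1 + r²) with r = λ'/λ₀.
β = (1 − 0.3021)/(1 + 0.3021) ≈ 0.536.

0.536c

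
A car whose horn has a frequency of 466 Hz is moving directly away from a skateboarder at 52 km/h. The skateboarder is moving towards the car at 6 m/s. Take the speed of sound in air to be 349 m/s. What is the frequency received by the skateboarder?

52 km/h = 14.44 m/s.
Both move, so f' = f · (v + v_o)/(v + v_s).
f' = 466 × (349 + 6)/(349 + 14.44) = 466 × 355/363.44 ≈ 455 Hz.

455 Hz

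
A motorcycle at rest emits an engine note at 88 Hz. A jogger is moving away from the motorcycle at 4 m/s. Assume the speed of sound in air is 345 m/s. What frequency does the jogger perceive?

87 Hz

Moving observer, stationary source: f' = f · (v − v_o)/v.
f' = 88 × (345 − 4)/345 = 88 × 341/345 ≈ 87 Hz.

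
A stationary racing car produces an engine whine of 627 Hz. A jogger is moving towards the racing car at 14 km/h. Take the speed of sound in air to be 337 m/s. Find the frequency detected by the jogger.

14 km/h = 3.889 m/s.
Only the observer moves, toward the source, so f' = f · (v + v_o)/v.
f' = 627 × (337 + 3.889)/337 = 627 × 340.89/337 ≈ 634 Hz.

634 Hz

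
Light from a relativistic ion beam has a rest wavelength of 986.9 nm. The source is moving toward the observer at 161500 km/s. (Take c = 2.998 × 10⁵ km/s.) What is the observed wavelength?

β = v/c = 161500/299800 = 0.5387.
Relativistic Doppler for wavelength: λ' = λ₀ · √((1 − β)/(1 + β)).
λ' = 986.9 × √(0.4613/1.5387) = 986.9 × 0.54754 ≈ 540.4 nm.

540.4 nm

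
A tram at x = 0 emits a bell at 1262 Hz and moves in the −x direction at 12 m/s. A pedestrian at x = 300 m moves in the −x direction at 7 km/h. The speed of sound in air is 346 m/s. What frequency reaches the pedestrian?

1227 Hz

7 km/h = 1.944 m/s.
The observer lies on the +x side, so the source is heading away from the observer and the observer is heading toward the source.
Both move, so f' = f · (v + v_o)/(v + v_s).
f' = 1262 × (346 + 1.944)/(346 + 12) = 1262 × 347.94/358 ≈ 1227 Hz.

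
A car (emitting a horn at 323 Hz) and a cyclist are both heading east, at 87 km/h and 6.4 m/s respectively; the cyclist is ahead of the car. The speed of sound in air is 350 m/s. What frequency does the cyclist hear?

341 Hz

87 km/h = 24.17 m/s.
The cyclist is ahead, so the car is moving toward it while the cyclist is moving away from the car.
General Doppler shift: f' = f · (v − v_o)/(v − v_s).
f' = 323 × (350 − 6.4)/(350 − 24.17) = 323 × 343.6/325.83 ≈ 341 Hz.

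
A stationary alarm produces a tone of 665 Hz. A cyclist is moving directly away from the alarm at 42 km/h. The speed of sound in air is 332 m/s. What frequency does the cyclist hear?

642 Hz

42 km/h = 11.67 m/s.
Moving observer, stationary source: f' = f · (v − v_o)/v.
f' = 665 × (332 − 11.67)/332 = 665 × 320.33/332 ≈ 642 Hz.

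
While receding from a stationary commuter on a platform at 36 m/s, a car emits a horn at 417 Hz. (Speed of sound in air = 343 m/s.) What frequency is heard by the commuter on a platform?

377 Hz

With the source moving away from a stationary observer, f' = f · v/(v + v_s).
f' = 417 × 343/(343 + 36) = 417 × 343/379 ≈ 377 Hz.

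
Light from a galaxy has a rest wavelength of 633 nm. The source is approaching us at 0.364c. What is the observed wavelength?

Relativistic Doppler for wavelength: λ' = λ₀ · √((1 − β)/(1 + β)).
λ' = 633 × √(0.6360/1.3640) = 633 × 0.68284 ≈ 432.2 nm.

432.2 nm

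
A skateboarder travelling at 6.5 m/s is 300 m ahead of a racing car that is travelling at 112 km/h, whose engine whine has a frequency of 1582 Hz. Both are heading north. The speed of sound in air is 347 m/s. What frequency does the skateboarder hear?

112 km/h = 31.11 m/s.
The skateboarder is ahead, so the racing car is moving toward it while the skateboarder is moving away from the racing car.
General Doppler shift: f' = f · (v − v_o)/(v − v_s).
f' = 1582 × (347 − 6.5)/(347 − 31.11) = 1582 × 340.5/315.89 ≈ 1705 Hz.

1705 Hz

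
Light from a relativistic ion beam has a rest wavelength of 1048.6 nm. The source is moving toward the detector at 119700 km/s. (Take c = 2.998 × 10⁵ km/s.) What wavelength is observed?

β = v/c = 119700/299800 = 0.3993.
Relativistic Doppler for wavelength: λ' = λ₀ · √((1 − β)/(1 + β)).
λ' = 1048.6 × √(0.6007/1.3993) = 1048.6 × 0.65523 ≈ 687.1 nm.

687.1 nm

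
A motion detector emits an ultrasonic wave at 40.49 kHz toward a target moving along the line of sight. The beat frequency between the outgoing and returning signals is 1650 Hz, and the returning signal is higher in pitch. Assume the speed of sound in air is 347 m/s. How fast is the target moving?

6.9 m/s

Double Doppler shift off a moving reflector: f₂ = f₀ · (v + u)/(v − u) (u > 0 toward emitter).
Returning signal is higher, so f₂ = f₀ + Δf = 40490 + 1650 = 42140 Hz.
Rearranging, u = v · (f₂ − f₀)/(f₂ + f₀) = 347 × 1650/82630 ≈ 6.9 m/s.
So the target is moving at 6.9 m/s toward the emitter.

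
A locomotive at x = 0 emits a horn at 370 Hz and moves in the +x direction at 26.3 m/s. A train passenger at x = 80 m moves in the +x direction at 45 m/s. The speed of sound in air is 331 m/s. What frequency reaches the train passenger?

The observer lies on the +x side, so the source is heading toward the observer and the observer is heading away from the source.
Both move, so f' = f · (v − v_o)/(v − v_s).
f' = 370 × (331 − 45)/(331 − 26.3) = 370 × 286/304.7 ≈ 347 Hz.

347 Hz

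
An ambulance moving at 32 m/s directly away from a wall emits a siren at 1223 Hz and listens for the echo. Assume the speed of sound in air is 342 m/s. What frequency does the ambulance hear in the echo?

The wall receives the sound from a moving source: f₁ = f₀ · v/(v + v_e) = 1223 × 342/374 ≈ 1118 Hz.
On the return leg the ambulance is a moving observer: f₂ = f₁ · (v − v_e)/v = 1118 × 310/342 ≈ 1014 Hz.
Equivalently f₂ = f₀ · (v − v_e)/(v + v_e).

1014 Hz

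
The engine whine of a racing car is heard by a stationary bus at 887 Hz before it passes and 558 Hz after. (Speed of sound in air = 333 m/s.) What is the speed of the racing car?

f₁/f₂ = (v + v_s)/(v − v_s), so v_s = v · (f₁ − f₂)/(f₁ + f₂).
v_s = 333 × (887 − 558)/(887 + 558) = 333 × 329/1445 ≈ 76 m/s.

76 m/s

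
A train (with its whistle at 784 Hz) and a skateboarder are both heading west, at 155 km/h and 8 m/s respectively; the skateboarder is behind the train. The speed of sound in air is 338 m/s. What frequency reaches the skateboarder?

712 Hz

155 km/h = 43.06 m/s.
The skateboarder is behind, so the train is moving away from it while the skateboarder is moving toward the train.
General Doppler shift: f' = f · (v + v_o)/(v + v_s).
f' = 784 × (338 + 8)/(338 + 43.06) = 784 × 346/381.06 ≈ 712 Hz.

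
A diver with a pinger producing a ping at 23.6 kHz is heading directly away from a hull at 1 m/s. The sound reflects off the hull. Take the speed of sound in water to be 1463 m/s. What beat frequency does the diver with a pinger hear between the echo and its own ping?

The hull receives the sound from a moving source: f₁ = f₀ · v/(v + v_e) = 23.6 × 1463/1464 ≈ 23.5839 kHz.
On the return leg the diver with a pinger is a moving observer: f₂ = f₁ · (v − v_e)/v = 23.5839 × 1462/1463 ≈ 23.5678 kHz.
Beat against the emitted tone (with f₀ = 23600 Hz): |f₂ − f₀| = 2v_e·f₀/(v + v_e) = 2 × 1 × 23600/1464 ≈ 32.2 Hz.

32.2 Hz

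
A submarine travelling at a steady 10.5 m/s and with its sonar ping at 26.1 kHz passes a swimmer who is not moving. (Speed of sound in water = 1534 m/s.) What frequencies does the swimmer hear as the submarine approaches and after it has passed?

26.3 kHz approaching; 25.9 kHz receding

Approaching: f₁ = f · v/(v − v_s) = 26.1 × 1534/1523.5 ≈ 26.3 kHz.
Receding: f₂ = f · v/(v + v_s) = 26.1 × 1534/1544.5 ≈ 25.9 kHz.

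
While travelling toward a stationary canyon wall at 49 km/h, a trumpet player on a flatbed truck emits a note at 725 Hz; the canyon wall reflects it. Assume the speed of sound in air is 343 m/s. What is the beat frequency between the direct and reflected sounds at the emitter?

59.9 Hz

49 km/h = 13.61 m/s.
The canyon wall receives the sound from a moving source: f₁ = f₀ · v/(v − v_e) = 725 × 343/329.39 ≈ 755.0 Hz.
On the return leg the trumpet player on a flatbed truck is a moving observer: f₂ = f₁ · (v + v_e)/v = 755.0 × 356.61/343 ≈ 784.9 Hz.
Equivalently f₂ = f₀ · (v + v_e)/(v − v_e).
Beat against the emitted tone: |f₂ − f₀| = 2v_e·f₀/(v − v_e) = 2 × 13.61 × 725/329.39 ≈ 59.9 Hz.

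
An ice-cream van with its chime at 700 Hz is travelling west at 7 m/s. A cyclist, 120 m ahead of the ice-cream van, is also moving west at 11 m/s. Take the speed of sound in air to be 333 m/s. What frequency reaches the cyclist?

The cyclist is ahead, so the ice-cream van is moving toward it while the cyclist is moving away from the ice-cream van.
With source approaching and observer receding, f' = f · (v − v_o)/(v − v_s).
f' = 700 × (333 − 11)/(333 − 7) = 700 × 322/326 ≈ 691 Hz.

691 Hz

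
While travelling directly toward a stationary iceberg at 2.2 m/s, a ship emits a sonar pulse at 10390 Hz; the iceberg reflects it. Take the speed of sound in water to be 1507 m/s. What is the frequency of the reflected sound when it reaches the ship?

10420 Hz

The iceberg receives the sound from a moving source: f₁ = f₀ · v/(v − v_e) = 10390 × 1507/1504.8 ≈ 10405 Hz.
On the return leg the ship is a moving observer: f₂ = f₁ · (v + v_e)/v = 10405 × 1509.2/1507 ≈ 10420 Hz.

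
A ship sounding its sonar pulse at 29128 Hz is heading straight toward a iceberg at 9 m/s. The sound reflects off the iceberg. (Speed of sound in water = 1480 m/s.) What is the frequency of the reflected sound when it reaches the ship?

29484 Hz

The iceberg receives the sound from a moving source: f₁ = f₀ · v/(v − v_e) = 29128 × 1480/1471 ≈ 29306 Hz.
On the return leg the ship is a moving observer: f₂ = f₁ · (v + v_e)/v = 29306 × 1489/1480 ≈ 29484 Hz.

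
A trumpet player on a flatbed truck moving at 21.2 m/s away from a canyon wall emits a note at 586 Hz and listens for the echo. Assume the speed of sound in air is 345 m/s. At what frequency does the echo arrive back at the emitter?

518 Hz

The canyon wall receives the sound from a moving source: f₁ = f₀ · v/(v + v_e) = 586 × 345/366.2 ≈ 552 Hz.
On the return leg the trumpet player on a flatbed truck is a moving observer: f₂ = f₁ · (v − v_e)/v = 552 × 323.8/345 ≈ 518 Hz.
Equivalently f₂ = f₀ · (v − v_e)/(v + v_e).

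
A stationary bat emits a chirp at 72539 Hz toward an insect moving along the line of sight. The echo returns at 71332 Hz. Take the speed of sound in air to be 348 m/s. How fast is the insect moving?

Double Doppler shift off a moving reflector: f₂ = f₀ · (v + u)/(v − u) (u > 0 toward emitter).
Rearranging, u = v · (f₂ − f₀)/(f₂ + f₀) = 348 × -1207/143871 ≈ -2.92 m/s.
So the insect is moving at 2.92 m/s away from the emitter.

2.92 m/s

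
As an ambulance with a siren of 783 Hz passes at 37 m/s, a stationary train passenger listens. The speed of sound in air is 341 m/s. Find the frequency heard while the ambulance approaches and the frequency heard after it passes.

Approaching: f₁ = f · v/(v − v_s) = 783 × 341/304 ≈ 878 Hz.
Receding: f₂ = f · v/(v + v_s) = 783 × 341/378 ≈ 706 Hz.

878 Hz approaching; 706 Hz receding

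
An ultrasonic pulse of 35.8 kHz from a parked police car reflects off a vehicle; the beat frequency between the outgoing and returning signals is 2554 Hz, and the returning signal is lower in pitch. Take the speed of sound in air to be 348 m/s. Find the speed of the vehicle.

12.9 m/s

Double Doppler shift off a moving reflector: f₂ = f₀ · (v + u)/(v − u) (u > 0 toward emitter).
Returning signal is lower, so f₂ = f₀ − Δf = 35800 − 2554 = 33246 Hz.
Rearranging, u = v · (f₂ − f₀)/(f₂ + f₀) = 348 × -2554/69046 ≈ -12.9 m/s.
So the vehicle is moving at 12.9 m/s away from the emitter.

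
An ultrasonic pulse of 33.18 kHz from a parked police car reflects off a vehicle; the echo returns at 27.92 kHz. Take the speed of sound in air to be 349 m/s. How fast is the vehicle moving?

30 m/s

Double Doppler shift off a moving reflector: f₂ = f₀ · (v + u)/(v − u) (u > 0 toward emitter).
Rearranging, u = v · (f₂ − f₀)/(f₂ + f₀) = 349 × -5.26/61.10 ≈ -30 m/s.
So the vehicle is moving at 30 m/s away from the emitter.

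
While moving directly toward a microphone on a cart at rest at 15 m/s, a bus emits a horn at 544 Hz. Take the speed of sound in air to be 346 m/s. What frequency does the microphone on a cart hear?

569 Hz

With the source moving toward a stationary observer, f' = f · v/(v − v_s).
f' = 544 × 346/(346 − 15) = 544 × 346/331 ≈ 569 Hz.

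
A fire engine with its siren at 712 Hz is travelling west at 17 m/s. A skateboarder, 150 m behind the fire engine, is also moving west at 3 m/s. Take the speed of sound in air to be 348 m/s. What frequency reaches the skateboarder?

The skateboarder is behind, so the fire engine is moving away from it while the skateboarder is moving toward the fire engine.
With source receding and observer approaching, f' = f · (v + v_o)/(v + v_s).
f' = 712 × (348 + 3)/(348 + 17) = 712 × 351/365 ≈ 685 Hz.

685 Hz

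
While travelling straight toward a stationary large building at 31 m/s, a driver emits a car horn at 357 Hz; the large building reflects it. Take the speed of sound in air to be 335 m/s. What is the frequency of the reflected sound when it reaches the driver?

430 Hz

The large building receives the sound from a moving source: f₁ = f₀ · v/(v − v_e) = 357 × 335/304 ≈ 393 Hz.
On the return leg the driver is a moving observer: f₂ = f₁ · (v + v_e)/v = 393 × 366/335 ≈ 430 Hz.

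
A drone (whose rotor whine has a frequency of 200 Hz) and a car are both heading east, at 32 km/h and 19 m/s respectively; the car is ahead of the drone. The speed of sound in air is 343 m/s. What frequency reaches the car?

194 Hz

32 km/h = 8.889 m/s.
The car is ahead, so the drone is moving toward it while the car is moving away from the drone.
Both move, so f' = f · (v − v_o)/(v − v_s).
f' = 200 × (343 − 19)/(343 − 8.889) = 200 × 324/334.11 ≈ 194 Hz.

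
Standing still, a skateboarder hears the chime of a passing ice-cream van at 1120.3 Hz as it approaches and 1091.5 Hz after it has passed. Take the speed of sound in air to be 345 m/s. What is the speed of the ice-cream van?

f₁/f₂ = (v + v_s)/(v − v_s), so v_s = v · (f₁ − f₂)/(f₁ + f₂).
v_s = 345 × (1120.3 − 1091.5)/(1120.3 + 1091.5) = 345 × 28.8/2211.8 ≈ 4.5 m/s.

4.5 m/s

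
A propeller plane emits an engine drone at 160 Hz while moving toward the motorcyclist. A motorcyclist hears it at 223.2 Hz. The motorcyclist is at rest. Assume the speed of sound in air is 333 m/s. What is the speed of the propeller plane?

f' = f · v/(v − v_s) ⇒ v_s = v · |1 − f/f'|.
v_s = 333 × |1 − 160/223.2| = 333 × 0.2832 ≈ 94 m/s.

94 m/s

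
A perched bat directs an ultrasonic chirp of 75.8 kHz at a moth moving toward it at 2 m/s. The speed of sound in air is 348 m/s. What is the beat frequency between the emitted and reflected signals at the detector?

876 Hz

The moth first receives the wave as a moving observer: f₁ = f₀ · (v + u)/v = 75.8 × (348 + 2)/348 ≈ 76.236 kHz.
The reflection then acts as a moving source: f₂ = f₁ · v/(v − u) ≈ 76.676 kHz.
Equivalently f₂ = f₀ · (v + u)/(v − u).
Beat frequency (with f₀ = 75800 Hz): |f₂ − f₀| = 2u·f₀/(v − u) = 2 × 2 × 75800/346 ≈ 876 Hz.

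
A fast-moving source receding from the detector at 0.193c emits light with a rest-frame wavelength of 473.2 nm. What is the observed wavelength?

575.3 nm

Relativistic Doppler for wavelength: λ' = λ₀ · √((1 + β)/(1 − β)).
λ' = 473.2 × √(1.1930/0.8070) = 473.2 × 1.21586 ≈ 575.3 nm.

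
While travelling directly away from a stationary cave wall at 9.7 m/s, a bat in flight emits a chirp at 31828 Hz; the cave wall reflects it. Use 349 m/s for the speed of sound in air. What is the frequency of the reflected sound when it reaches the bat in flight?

30107 Hz

The cave wall receives the sound from a moving source: f₁ = f₀ · v/(v + v_e) = 31828 × 349/358.7 ≈ 30967 Hz.
On the return leg the bat in flight is a moving observer: f₂ = f₁ · (v − v_e)/v = 30967 × 339.3/349 ≈ 30107 Hz.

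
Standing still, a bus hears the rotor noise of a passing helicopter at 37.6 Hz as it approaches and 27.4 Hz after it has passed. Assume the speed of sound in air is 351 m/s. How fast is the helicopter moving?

55 m/s

f₁/f₂ = (v + v_s)/(v − v_s), so v_s = v · (f₁ − f₂)/(f₁ + f₂).
v_s = 351 × (37.6 − 27.4)/(37.6 + 27.4) = 351 × 10.2/65.0 ≈ 55 m/s.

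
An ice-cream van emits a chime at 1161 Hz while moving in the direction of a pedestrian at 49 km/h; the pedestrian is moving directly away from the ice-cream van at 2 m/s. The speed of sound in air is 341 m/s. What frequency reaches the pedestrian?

1202 Hz

49 km/h = 13.61 m/s.
With source approaching and observer receding, f' = f · (v − v_o)/(v − v_s).
f' = 1161 × (341 − 2)/(341 − 13.61) = 1161 × 339/327.39 ≈ 1202 Hz.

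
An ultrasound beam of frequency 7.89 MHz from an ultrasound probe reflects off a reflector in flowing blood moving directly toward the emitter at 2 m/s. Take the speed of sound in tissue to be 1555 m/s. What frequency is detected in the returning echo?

7.910 MHz

At the reflector in flowing blood (a moving observer), f₁ = f₀ · (v + u)/v = 7.89 × 1557/1555 ≈ 7.900 MHz.
The reflection then acts as a moving source: f₂ = f₁ · v/(v − u) ≈ 7.910 MHz.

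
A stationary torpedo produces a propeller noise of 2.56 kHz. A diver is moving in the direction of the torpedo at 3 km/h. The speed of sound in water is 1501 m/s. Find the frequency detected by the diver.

2.56 kHz

3 km/h = 0.8333 m/s.
Only the observer moves, toward the source, so f' = f · (v + v_o)/v.
f' = 2.56 × (1501 + 0.8333)/1501 = 2.56 × 1501.8/1501 ≈ 2.56 kHz.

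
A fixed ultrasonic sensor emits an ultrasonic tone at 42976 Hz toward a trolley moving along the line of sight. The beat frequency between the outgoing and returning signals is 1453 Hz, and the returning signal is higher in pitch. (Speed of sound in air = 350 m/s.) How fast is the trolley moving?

Double Doppler shift off a moving reflector: f₂ = f₀ · (v + u)/(v − u) (u > 0 toward emitter).
Returning signal is higher, so f₂ = f₀ + Δf = 42976 + 1453 = 44429 Hz.
Rearranging, u = v · (f₂ − f₀)/(f₂ + f₀) = 350 × 1453/87405 ≈ 5.8 m/s.
So the trolley is moving at 5.8 m/s toward the emitter.

5.8 m/s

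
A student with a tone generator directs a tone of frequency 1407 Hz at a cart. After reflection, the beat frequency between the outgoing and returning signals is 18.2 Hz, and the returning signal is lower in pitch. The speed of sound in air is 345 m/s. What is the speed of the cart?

2.25 m/s

Double Doppler shift off a moving reflector: f₂ = f₀ · (v + u)/(v − u) (u > 0 toward emitter).
Returning signal is lower, so f₂ = f₀ − Δf = 1407 − 18.2 = 1388.8 Hz.
Rearranging, u = v · (f₂ − f₀)/(f₂ + f₀) = 345 × -18.2/2795.8 ≈ -2.25 m/s.
So the cart is moving at 2.25 m/s away from the emitter.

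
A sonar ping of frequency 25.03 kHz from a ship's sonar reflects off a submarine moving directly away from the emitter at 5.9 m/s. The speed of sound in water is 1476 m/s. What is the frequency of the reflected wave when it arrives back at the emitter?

24.8 kHz

The submarine first receives the wave as a moving observer: f₁ = f₀ · (v − u)/v = 25.03 × (1476 − 5.9)/1476 ≈ 24.9 kHz.
On reflection it acts as a source moving away from the stationary detector: f₂ = f₁ · v/(v + u) = 24.9 × 1476/1481.9 ≈ 24.8 kHz.
Equivalently f₂ = f₀ · (v − u)/(v + u).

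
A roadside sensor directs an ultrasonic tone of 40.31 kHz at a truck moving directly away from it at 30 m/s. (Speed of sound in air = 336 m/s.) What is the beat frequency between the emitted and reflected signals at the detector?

6608 Hz

The truck first receives the wave as a moving observer: f₁ = f₀ · (v − u)/v = 40.31 × (336 − 30)/336 ≈ 36.71 kHz.
On reflection it acts as a source moving away from the stationary detector: f₂ = f₁ · v/(v + u) = 36.71 × 336/366 ≈ 33.70 kHz.
Beat frequency (with f₀ = 40310 Hz): |f₂ − f₀| = 2u·f₀/(v + u) = 2 × 30 × 40310/366 ≈ 6608 Hz.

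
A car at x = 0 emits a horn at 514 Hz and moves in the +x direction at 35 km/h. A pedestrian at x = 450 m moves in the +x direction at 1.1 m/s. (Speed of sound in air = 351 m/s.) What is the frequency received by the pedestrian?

35 km/h = 9.722 m/s.
The observer lies on the +x side, so the source is heading toward the observer and the observer is heading away from the source.
General Doppler shift: f' = f · (v − v_o)/(v − v_s).
f' = 514 × (351 − 1.1)/(351 − 9.722) = 514 × 349.9/341.28 ≈ 527 Hz.

527 Hz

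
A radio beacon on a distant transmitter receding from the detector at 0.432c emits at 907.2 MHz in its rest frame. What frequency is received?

Relativistic Doppler for frequency: f' = f₀ · √((1 − β)/(1 + β)).
f' = 907.2 × √(0.5680/1.4320) = 907.2 × 0.62980 ≈ 571.4 MHz.

571.4 MHz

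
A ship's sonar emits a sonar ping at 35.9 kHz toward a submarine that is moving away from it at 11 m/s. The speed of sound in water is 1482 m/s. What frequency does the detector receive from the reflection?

35.4 kHz

At the submarine (a moving observer), f₁ = f₀ · (v − u)/v = 35.9 × 1471/1482 ≈ 35.6 kHz.
The reflection then acts as a moving source: f₂ = f₁ · v/(v + u) ≈ 35.4 kHz.
Equivalently f₂ = f₀ · (v − u)/(v + u).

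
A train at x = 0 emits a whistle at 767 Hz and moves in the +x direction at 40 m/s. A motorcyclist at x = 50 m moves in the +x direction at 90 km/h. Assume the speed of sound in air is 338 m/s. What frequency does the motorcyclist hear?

806 Hz

90 km/h = 25 m/s.
The observer lies on the +x side, so the source is heading toward the observer and the observer is heading away from the source.
General Doppler shift: f' = f · (v − v_o)/(v − v_s).
f' = 767 × (338 − 25)/(338 − 40) = 767 × 313/298 ≈ 806 Hz.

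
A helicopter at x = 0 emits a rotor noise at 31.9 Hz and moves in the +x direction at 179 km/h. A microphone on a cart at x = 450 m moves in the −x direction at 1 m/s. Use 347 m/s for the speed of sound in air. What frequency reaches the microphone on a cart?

179 km/h = 49.72 m/s.
The observer lies on the +x side, so the source is heading toward the observer and the observer is heading toward the source.
Both move, so f' = f · (v + v_o)/(v − v_s).
f' = 31.9 × (347 + 1)/(347 − 49.72) = 31.9 × 348/297.28 ≈ 37.3 Hz.

37.3 Hz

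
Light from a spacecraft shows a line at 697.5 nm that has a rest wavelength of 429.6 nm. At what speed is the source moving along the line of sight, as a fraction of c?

λ'/λ₀ = 1.6236 > 1 (redshift), so the source is receding.
λ'/λ₀ = √((1 + β)/(1 − β)) for a receding source ⇒ β = (r² − 1)/(r² + 1) with r = λ'/λ₀.
β = (2.6361 − 1)/(2.6361 + 1) ≈ 0.450.

0.450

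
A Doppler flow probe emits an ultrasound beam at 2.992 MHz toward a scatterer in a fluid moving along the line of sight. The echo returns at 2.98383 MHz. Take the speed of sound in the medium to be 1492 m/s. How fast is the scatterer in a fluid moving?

Double Doppler shift off a moving reflector: f₂ = f₀ · (v + u)/(v − u) (u > 0 toward emitter).
Rearranging, u = v · (f₂ − f₀)/(f₂ + f₀) = 1492 × -0.00817/5.97583 ≈ -2.04 m/s.
So the scatterer in a fluid is moving at 2.04 m/s away from the emitter.

2.04 m/s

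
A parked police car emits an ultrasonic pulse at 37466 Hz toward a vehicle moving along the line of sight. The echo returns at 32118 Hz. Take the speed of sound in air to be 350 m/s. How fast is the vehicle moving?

Double Doppler shift off a moving reflector: f₂ = f₀ · (v + u)/(v − u) (u > 0 toward emitter).
Rearranging, u = v · (f₂ − f₀)/(f₂ + f₀) = 350 × -5348/69584 ≈ -27 m/s.
So the vehicle is moving at 27 m/s away from the emitter.

27 m/s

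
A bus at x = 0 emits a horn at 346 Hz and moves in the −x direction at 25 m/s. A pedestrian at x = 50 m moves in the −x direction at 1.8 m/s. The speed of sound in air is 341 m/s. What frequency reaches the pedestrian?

The observer lies on the +x side, so the source is heading away from the observer and the observer is heading toward the source.
Both move, so f' = f · (v + v_o)/(v + v_s).
f' = 346 × (341 + 1.8)/(341 + 25) = 346 × 342.8/366 ≈ 324 Hz.

324 Hz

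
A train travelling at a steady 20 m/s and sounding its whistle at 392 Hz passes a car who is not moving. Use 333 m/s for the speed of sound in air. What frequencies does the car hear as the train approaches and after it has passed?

Approaching: f₁ = f · v/(v − v_s) = 392 × 333/313 ≈ 417 Hz.
Receding: f₂ = f · v/(v + v_s) = 392 × 333/353 ≈ 370 Hz.

417 Hz approaching; 370 Hz receding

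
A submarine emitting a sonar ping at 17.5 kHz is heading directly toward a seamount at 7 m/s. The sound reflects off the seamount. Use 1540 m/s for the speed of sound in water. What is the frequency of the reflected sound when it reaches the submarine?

The seamount receives the sound from a moving source: f₁ = f₀ · v/(v − v_e) = 17.5 × 1540/1533 ≈ 17.58 kHz.
On the return leg the submarine is a moving observer: f₂ = f₁ · (v + v_e)/v = 17.58 × 1547/1540 ≈ 17.66 kHz.
Equivalently f₂ = f₀ · (v + v_e)/(v − v_e).

17.66 kHz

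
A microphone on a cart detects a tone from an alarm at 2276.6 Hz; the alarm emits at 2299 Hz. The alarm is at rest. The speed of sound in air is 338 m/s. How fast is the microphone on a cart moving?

3.3 m/s

f' < f, so the microphone on a cart is receding.
f' = f · (v − v_o)/v ⇒ v_o = v · |f'/f − 1|.
v_o = 338 × |2276.6/2299 − 1| = 338 × 0.009743 ≈ 3.3 m/s.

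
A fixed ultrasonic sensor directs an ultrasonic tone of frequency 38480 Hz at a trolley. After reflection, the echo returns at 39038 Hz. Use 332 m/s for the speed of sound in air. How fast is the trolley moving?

Double Doppler shift off a moving reflector: f₂ = f₀ · (v + u)/(v − u) (u > 0 toward emitter).
Rearranging, u = v · (f₂ − f₀)/(f₂ + f₀) = 332 × 558/77518 ≈ 2.39 m/s.
So the trolley is moving at 2.39 m/s toward the emitter.

2.39 m/s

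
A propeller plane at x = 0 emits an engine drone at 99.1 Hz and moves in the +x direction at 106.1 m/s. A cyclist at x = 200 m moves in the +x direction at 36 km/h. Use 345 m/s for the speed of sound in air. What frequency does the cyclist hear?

36 km/h = 10 m/s.
The observer lies on the +x side, so the source is heading toward the observer and the observer is heading away from the source.
Both move, so f' = f · (v − v_o)/(v − v_s).
f' = 99.1 × (345 − 10)/(345 − 106.1) = 99.1 × 335/238.9 ≈ 139 Hz.

139 Hz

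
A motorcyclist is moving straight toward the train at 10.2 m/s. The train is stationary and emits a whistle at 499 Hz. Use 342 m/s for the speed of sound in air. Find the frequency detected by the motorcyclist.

Moving observer, stationary source: f' = f · (v + v_o)/v.
f' = 499 × (342 + 10.2)/342 = 499 × 352.2/342 ≈ 514 Hz.

514 Hz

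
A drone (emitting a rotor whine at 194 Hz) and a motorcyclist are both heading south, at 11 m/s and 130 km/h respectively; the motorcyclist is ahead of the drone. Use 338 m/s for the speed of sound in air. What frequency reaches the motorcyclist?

130 km/h = 36.11 m/s.
The motorcyclist is ahead, so the drone is moving toward it while the motorcyclist is moving away from the drone.
With source approaching and observer receding, f' = f · (v − v_o)/(v − v_s).
f' = 194 × (338 − 36.11)/(338 − 11) = 194 × 301.89/327 ≈ 179 Hz.

179 Hz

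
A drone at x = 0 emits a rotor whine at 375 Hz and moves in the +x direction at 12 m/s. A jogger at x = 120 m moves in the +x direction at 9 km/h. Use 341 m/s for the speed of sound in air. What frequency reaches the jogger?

386 Hz

9 km/h = 2.5 m/s.
The observer lies on the +x side, so the source is heading toward the observer and the observer is heading away from the source.
With source approaching and observer receding, f' = f · (v − v_o)/(v − v_s).
f' = 375 × (341 − 2.5)/(341 − 12) = 375 × 338.5/329 ≈ 386 Hz.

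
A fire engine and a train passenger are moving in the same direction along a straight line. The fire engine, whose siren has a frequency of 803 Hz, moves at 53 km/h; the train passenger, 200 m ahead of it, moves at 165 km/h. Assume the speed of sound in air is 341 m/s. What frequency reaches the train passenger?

726 Hz

53 km/h = 14.72 m/s; 165 km/h = 45.83 m/s.
The train passenger is ahead, so the fire engine is moving toward it while the train passenger is moving away from the fire engine.
Both move, so f' = f · (v − v_o)/(v − v_s).
f' = 803 × (341 − 45.83)/(341 − 14.72) = 803 × 295.17/326.28 ≈ 726 Hz.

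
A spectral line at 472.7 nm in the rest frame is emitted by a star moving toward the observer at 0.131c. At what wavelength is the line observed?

Relativistic Doppler for wavelength: λ' = λ₀ · √((1 − β)/(1 + β)).
λ' = 472.7 × √(0.8690/1.1310) = 472.7 × 0.87655 ≈ 414.3 nm.

414.3 nm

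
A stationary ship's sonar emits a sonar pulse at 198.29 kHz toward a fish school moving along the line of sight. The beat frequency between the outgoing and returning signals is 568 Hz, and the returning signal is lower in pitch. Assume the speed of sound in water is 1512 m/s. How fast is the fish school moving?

2.17 m/s

Double Doppler shift off a moving reflector: f₂ = f₀ · (v + u)/(v − u) (u > 0 toward emitter).
Returning signal is lower, so f₂ = f₀ − Δf = 198290 − 568 = 197722 Hz.
Rearranging, u = v · (f₂ − f₀)/(f₂ + f₀) = 1512 × -568/396012 ≈ -2.17 m/s.
So the fish school is moving at 2.17 m/s away from the emitter.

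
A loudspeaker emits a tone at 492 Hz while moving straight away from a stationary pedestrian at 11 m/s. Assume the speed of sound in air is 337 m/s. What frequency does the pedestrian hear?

476 Hz

Moving source, stationary observer: f' = f · v/(v + v_s) since the source is receding.
f' = 492 × 337/(337 + 11) = 492 × 337/348 ≈ 476 Hz.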